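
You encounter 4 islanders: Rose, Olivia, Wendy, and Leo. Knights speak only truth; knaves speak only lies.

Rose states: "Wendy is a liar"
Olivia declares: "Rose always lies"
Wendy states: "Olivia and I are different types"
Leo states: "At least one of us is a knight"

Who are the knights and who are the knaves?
Rose is a knight.
Olivia is a knave.
Wendy is a knave.
Leo is a knight.

Verification:
- Rose (knight) says "Wendy is a liar" - this is TRUE because Wendy is a knave.
- Olivia (knave) says "Rose always lies" - this is FALSE (a lie) because Rose is a knight.
- Wendy (knave) says "Olivia and I are different types" - this is FALSE (a lie) because Wendy is a knave and Olivia is a knave.
- Leo (knight) says "At least one of us is a knight" - this is TRUE because Rose and Leo are knights.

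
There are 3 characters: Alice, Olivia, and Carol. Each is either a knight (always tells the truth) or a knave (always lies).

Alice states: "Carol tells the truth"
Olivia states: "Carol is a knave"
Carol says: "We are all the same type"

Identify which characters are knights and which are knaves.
Alice is a knave.
Olivia is a knight.
Carol is a knave.

Verification:
- Alice (knave) says "Carol tells the truth" - this is FALSE (a lie) because Carol is a knave.
- Olivia (knight) says "Carol is a knave" - this is TRUE because Carol is a knave.
- Carol (knave) says "We are all the same type" - this is FALSE (a lie) because Olivia is a knight and Alice and Carol are knaves.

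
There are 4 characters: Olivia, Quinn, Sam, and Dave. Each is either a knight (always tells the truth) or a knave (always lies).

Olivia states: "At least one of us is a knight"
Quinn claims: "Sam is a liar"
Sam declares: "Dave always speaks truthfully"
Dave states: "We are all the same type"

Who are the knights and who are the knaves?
Olivia is a knight.
Quinn is a knight.
Sam is a knave.
Dave is a knave.

Verification:
- Olivia (knight) says "At least one of us is a knight" - this is TRUE because Olivia and Quinn are knights.
- Quinn (knight) says "Sam is a liar" - this is TRUE because Sam is a knave.
- Sam (knave) says "Dave always speaks truthfully" - this is FALSE (a lie) because Dave is a knave.
- Dave (knave) says "We are all the same type" - this is FALSE (a lie) because Olivia and Quinn are knights and Sam and Dave are knaves.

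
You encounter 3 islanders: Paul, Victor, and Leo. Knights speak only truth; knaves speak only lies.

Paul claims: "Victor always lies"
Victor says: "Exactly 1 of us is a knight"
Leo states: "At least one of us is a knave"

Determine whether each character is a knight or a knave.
Paul is a knight.
Victor is a knave.
Leo is a knight.

Verification:
- Paul (knight) says "Victor always lies" - this is TRUE because Victor is a knave.
- Victor (knave) says "Exactly 1 of us is a knight" - this is FALSE (a lie) because there are 2 knights.
- Leo (knight) says "At least one of us is a knave" - this is TRUE because Victor is a knave.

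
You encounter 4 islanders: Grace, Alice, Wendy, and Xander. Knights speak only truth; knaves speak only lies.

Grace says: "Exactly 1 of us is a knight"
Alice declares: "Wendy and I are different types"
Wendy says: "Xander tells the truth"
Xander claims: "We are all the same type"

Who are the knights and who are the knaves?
Grace is a knight.
Alice is a knave.
Wendy is a knave.
Xander is a knave.

Verification:
- Grace (knight) says "Exactly 1 of us is a knight" - this is TRUE because there are 1 knights.
- Alice (knave) says "Wendy and I are different types" - this is FALSE (a lie) because Alice is a knave and Wendy is a knave.
- Wendy (knave) says "Xander tells the truth" - this is FALSE (a lie) because Xander is a knave.
- Xander (knave) says "We are all the same type" - this is FALSE (a lie) because Grace is a knight and Alice, Wendy, and Xander are knaves.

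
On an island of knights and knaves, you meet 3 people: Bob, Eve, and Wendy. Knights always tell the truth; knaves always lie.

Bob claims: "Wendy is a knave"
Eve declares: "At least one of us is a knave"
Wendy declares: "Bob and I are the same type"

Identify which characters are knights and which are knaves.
Bob is a knight.
Eve is a knight.
Wendy is a knave.

Verification:
- Bob (knight) says "Wendy is a knave" - this is TRUE because Wendy is a knave.
- Eve (knight) says "At least one of us is a knave" - this is TRUE because Wendy is a knave.
- Wendy (knave) says "Bob and I are the same type" - this is FALSE (a lie) because Wendy is a knave and Bob is a knight.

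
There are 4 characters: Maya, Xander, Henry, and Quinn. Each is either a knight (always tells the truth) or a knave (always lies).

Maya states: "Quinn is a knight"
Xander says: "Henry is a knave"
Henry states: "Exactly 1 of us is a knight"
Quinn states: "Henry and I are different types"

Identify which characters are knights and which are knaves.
Maya is a knight.
Xander is a knight.
Henry is a knave.
Quinn is a knight.

Verification:
- Maya (knight) says "Quinn is a knight" - this is TRUE because Quinn is a knight.
- Xander (knight) says "Henry is a knave" - this is TRUE because Henry is a knave.
- Henry (knave) says "Exactly 1 of us is a knight" - this is FALSE (a lie) because there are 3 knights.
- Quinn (knight) says "Henry and I are different types" - this is TRUE because Quinn is a knight and Henry is a knave.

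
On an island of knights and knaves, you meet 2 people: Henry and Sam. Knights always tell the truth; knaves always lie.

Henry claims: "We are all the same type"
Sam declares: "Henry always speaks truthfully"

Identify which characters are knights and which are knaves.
Henry is a knight.
Sam is a knight.

Verification:
- Henry (knight) says "We are all the same type" - this is TRUE because Henry and Sam are knights.
- Sam (knight) says "Henry always speaks truthfully" - this is TRUE because Henry is a knight.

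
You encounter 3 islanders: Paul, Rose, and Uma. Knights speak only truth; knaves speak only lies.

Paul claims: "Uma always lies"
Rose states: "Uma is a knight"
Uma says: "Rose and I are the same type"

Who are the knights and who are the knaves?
Paul is a knave.
Rose is a knight.
Uma is a knight.

Verification:
- Paul (knave) says "Uma always lies" - this is FALSE (a lie) because Uma is a knight.
- Rose (knight) says "Uma is a knight" - this is TRUE because Uma is a knight.
- Uma (knight) says "Rose and I are the same type" - this is TRUE because Uma is a knight and Rose is a knight.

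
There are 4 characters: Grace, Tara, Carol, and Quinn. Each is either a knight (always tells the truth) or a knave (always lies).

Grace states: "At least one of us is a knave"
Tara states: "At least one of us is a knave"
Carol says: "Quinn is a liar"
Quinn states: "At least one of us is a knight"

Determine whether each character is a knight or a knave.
Grace is a knight.
Tara is a knight.
Carol is a knave.
Quinn is a knight.

Verification:
- Grace (knight) says "At least one of us is a knave" - this is TRUE because Carol is a knave.
- Tara (knight) says "At least one of us is a knave" - this is TRUE because Carol is a knave.
- Carol (knave) says "Quinn is a liar" - this is FALSE (a lie) because Quinn is a knight.
- Quinn (knight) says "At least one of us is a knight" - this is TRUE because Grace, Tara, and Quinn are knights.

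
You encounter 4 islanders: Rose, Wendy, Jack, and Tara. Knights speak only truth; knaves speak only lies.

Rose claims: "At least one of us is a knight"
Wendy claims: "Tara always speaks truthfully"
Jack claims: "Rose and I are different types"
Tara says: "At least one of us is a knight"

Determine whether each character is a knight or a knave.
Rose is a knave.
Wendy is a knave.
Jack is a knave.
Tara is a knave.

Verification:
- Rose (knave) says "At least one of us is a knight" - this is FALSE (a lie) because no one is a knight.
- Wendy (knave) says "Tara always speaks truthfully" - this is FALSE (a lie) because Tara is a knave.
- Jack (knave) says "Rose and I are different types" - this is FALSE (a lie) because Jack is a knave and Rose is a knave.
- Tara (knave) says "At least one of us is a knight" - this is FALSE (a lie) because no one is a knight.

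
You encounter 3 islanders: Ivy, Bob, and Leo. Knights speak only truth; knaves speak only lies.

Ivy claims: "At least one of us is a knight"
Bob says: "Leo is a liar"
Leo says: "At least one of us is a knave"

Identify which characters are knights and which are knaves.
Ivy is a knight.
Bob is a knave.
Leo is a knight.

Verification:
- Ivy (knight) says "At least one of us is a knight" - this is TRUE because Ivy and Leo are knights.
- Bob (knave) says "Leo is a liar" - this is FALSE (a lie) because Leo is a knight.
- Leo (knight) says "At least one of us is a knave" - this is TRUE because Bob is a knave.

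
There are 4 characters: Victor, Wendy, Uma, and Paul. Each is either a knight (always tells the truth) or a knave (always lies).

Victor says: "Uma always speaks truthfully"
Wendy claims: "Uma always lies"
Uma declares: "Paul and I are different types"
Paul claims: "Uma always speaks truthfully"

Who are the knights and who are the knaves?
Victor is a knave.
Wendy is a knight.
Uma is a knave.
Paul is a knave.

Verification:
- Victor (knave) says "Uma always speaks truthfully" - this is FALSE (a lie) because Uma is a knave.
- Wendy (knight) says "Uma always lies" - this is TRUE because Uma is a knave.
- Uma (knave) says "Paul and I are different types" - this is FALSE (a lie) because Uma is a knave and Paul is a knave.
- Paul (knave) says "Uma always speaks truthfully" - this is FALSE (a lie) because Uma is a knave.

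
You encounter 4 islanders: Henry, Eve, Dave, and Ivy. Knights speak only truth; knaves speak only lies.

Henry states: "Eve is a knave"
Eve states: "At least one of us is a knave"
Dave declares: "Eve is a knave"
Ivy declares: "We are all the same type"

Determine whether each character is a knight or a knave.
Henry is a knave.
Eve is a knight.
Dave is a knave.
Ivy is a knave.

Verification:
- Henry (knave) says "Eve is a knave" - this is FALSE (a lie) because Eve is a knight.
- Eve (knight) says "At least one of us is a knave" - this is TRUE because Henry, Dave, and Ivy are knaves.
- Dave (knave) says "Eve is a knave" - this is FALSE (a lie) because Eve is a knight.
- Ivy (knave) says "We are all the same type" - this is FALSE (a lie) because Eve is a knight and Henry, Dave, and Ivy are knaves.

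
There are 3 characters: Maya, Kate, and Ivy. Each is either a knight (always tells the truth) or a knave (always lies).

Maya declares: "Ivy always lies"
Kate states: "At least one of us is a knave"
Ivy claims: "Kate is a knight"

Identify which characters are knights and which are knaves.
Maya is a knave.
Kate is a knight.
Ivy is a knight.

Verification:
- Maya (knave) says "Ivy always lies" - this is FALSE (a lie) because Ivy is a knight.
- Kate (knight) says "At least one of us is a knave" - this is TRUE because Maya is a knave.
- Ivy (knight) says "Kate is a knight" - this is TRUE because Kate is a knight.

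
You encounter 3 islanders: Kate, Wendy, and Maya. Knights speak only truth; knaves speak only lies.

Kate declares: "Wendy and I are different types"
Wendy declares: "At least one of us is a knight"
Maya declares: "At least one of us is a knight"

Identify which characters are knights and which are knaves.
Kate is a knave.
Wendy is a knave.
Maya is a knave.

Verification:
- Kate (knave) says "Wendy and I are different types" - this is FALSE (a lie) because Kate is a knave and Wendy is a knave.
- Wendy (knave) says "At least one of us is a knight" - this is FALSE (a lie) because no one is a knight.
- Maya (knave) says "At least one of us is a knight" - this is FALSE (a lie) because no one is a knight.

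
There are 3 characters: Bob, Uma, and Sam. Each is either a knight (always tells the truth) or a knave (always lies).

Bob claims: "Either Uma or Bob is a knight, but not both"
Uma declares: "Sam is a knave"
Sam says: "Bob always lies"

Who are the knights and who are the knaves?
Bob is a knave.
Uma is a knave.
Sam is a knight.

Verification:
- Bob (knave) says "Either Uma or Bob is a knight, but not both" - this is FALSE (a lie) because Uma is a knave and Bob is a knave.
- Uma (knave) says "Sam is a knave" - this is FALSE (a lie) because Sam is a knight.
- Sam (knight) says "Bob always lies" - this is TRUE because Bob is a knave.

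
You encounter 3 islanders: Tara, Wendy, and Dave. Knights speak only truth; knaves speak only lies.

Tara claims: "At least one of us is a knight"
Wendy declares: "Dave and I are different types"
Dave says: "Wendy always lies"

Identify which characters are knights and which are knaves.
Tara is a knight.
Wendy is a knight.
Dave is a knave.

Verification:
- Tara (knight) says "At least one of us is a knight" - this is TRUE because Tara and Wendy are knights.
- Wendy (knight) says "Dave and I are different types" - this is TRUE because Wendy is a knight and Dave is a knave.
- Dave (knave) says "Wendy always lies" - this is FALSE (a lie) because Wendy is a knight.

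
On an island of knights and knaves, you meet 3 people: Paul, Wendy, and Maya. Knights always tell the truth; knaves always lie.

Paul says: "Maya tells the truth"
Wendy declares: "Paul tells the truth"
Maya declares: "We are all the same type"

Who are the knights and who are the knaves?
Paul is a knight.
Wendy is a knight.
Maya is a knight.

Verification:
- Paul (knight) says "Maya tells the truth" - this is TRUE because Maya is a knight.
- Wendy (knight) says "Paul tells the truth" - this is TRUE because Paul is a knight.
- Maya (knight) says "We are all the same type" - this is TRUE because Paul, Wendy, and Maya are knights.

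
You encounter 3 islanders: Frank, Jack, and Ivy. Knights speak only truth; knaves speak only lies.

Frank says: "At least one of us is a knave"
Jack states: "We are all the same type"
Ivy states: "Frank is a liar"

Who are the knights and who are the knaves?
Frank is a knight.
Jack is a knave.
Ivy is a knave.

Verification:
- Frank (knight) says "At least one of us is a knave" - this is TRUE because Jack and Ivy are knaves.
- Jack (knave) says "We are all the same type" - this is FALSE (a lie) because Frank is a knight and Jack and Ivy are knaves.
- Ivy (knave) says "Frank is a liar" - this is FALSE (a lie) because Frank is a knight.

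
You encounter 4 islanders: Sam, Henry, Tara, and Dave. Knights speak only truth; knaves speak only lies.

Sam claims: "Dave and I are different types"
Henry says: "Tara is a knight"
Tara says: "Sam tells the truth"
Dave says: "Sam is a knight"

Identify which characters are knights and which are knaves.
Sam is a knave.
Henry is a knave.
Tara is a knave.
Dave is a knave.

Verification:
- Sam (knave) says "Dave and I are different types" - this is FALSE (a lie) because Sam is a knave and Dave is a knave.
- Henry (knave) says "Tara is a knight" - this is FALSE (a lie) because Tara is a knave.
- Tara (knave) says "Sam tells the truth" - this is FALSE (a lie) because Sam is a knave.
- Dave (knave) says "Sam is a knight" - this is FALSE (a lie) because Sam is a knave.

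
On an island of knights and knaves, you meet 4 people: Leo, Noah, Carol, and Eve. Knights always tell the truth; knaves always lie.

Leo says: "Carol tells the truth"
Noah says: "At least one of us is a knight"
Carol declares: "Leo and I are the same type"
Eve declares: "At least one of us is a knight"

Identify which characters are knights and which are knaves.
Leo is a knight.
Noah is a knight.
Carol is a knight.
Eve is a knight.

Verification:
- Leo (knight) says "Carol tells the truth" - this is TRUE because Carol is a knight.
- Noah (knight) says "At least one of us is a knight" - this is TRUE because Leo, Noah, Carol, and Eve are knights.
- Carol (knight) says "Leo and I are the same type" - this is TRUE because Carol is a knight and Leo is a knight.
- Eve (knight) says "At least one of us is a knight" - this is TRUE because Leo, Noah, Carol, and Eve are knights.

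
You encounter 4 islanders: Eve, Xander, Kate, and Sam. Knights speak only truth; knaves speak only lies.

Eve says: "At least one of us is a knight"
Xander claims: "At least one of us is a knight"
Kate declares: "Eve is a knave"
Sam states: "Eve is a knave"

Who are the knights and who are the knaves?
Eve is a knight.
Xander is a knight.
Kate is a knave.
Sam is a knave.

Verification:
- Eve (knight) says "At least one of us is a knight" - this is TRUE because Eve and Xander are knights.
- Xander (knight) says "At least one of us is a knight" - this is TRUE because Eve and Xander are knights.
- Kate (knave) says "Eve is a knave" - this is FALSE (a lie) because Eve is a knight.
- Sam (knave) says "Eve is a knave" - this is FALSE (a lie) because Eve is a knight.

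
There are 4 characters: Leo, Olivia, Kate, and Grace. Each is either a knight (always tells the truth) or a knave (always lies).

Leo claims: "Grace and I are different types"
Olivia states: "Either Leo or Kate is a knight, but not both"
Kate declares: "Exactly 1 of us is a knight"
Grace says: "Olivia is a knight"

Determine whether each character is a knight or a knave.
Leo is a knave.
Olivia is a knave.
Kate is a knave.
Grace is a knave.

Verification:
- Leo (knave) says "Grace and I are different types" - this is FALSE (a lie) because Leo is a knave and Grace is a knave.
- Olivia (knave) says "Either Leo or Kate is a knight, but not both" - this is FALSE (a lie) because Leo is a knave and Kate is a knave.
- Kate (knave) says "Exactly 1 of us is a knight" - this is FALSE (a lie) because there are 0 knights.
- Grace (knave) says "Olivia is a knight" - this is FALSE (a lie) because Olivia is a knave.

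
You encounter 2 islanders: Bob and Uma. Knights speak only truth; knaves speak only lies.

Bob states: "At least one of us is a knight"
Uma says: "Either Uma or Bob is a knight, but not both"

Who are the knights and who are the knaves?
Bob is a knave.
Uma is a knave.

Verification:
- Bob (knave) says "At least one of us is a knight" - this is FALSE (a lie) because no one is a knight.
- Uma (knave) says "Either Uma or Bob is a knight, but not both" - this is FALSE (a lie) because Uma is a knave and Bob is a knave.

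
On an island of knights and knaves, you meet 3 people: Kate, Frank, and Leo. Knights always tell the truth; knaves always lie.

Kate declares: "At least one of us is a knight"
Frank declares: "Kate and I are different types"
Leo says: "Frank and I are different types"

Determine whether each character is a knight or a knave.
Kate is a knave.
Frank is a knave.
Leo is a knave.

Verification:
- Kate (knave) says "At least one of us is a knight" - this is FALSE (a lie) because no one is a knight.
- Frank (knave) says "Kate and I are different types" - this is FALSE (a lie) because Frank is a knave and Kate is a knave.
- Leo (knave) says "Frank and I are different types" - this is FALSE (a lie) because Leo is a knave and Frank is a knave.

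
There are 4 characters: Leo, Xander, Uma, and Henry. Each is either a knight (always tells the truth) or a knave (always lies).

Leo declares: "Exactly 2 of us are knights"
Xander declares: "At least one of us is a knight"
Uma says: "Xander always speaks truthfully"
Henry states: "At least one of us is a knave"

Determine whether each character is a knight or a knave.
Leo is a knave.
Xander is a knight.
Uma is a knight.
Henry is a knight.

Verification:
- Leo (knave) says "Exactly 2 of us are knights" - this is FALSE (a lie) because there are 3 knights.
- Xander (knight) says "At least one of us is a knight" - this is TRUE because Xander, Uma, and Henry are knights.
- Uma (knight) says "Xander always speaks truthfully" - this is TRUE because Xander is a knight.
- Henry (knight) says "At least one of us is a knave" - this is TRUE because Leo is a knave.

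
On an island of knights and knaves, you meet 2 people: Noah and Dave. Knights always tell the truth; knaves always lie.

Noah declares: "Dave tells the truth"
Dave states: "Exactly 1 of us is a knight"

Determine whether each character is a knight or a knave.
Noah is a knave.
Dave is a knave.

Verification:
- Noah (knave) says "Dave tells the truth" - this is FALSE (a lie) because Dave is a knave.
- Dave (knave) says "Exactly 1 of us is a knight" - this is FALSE (a lie) because there are 0 knights.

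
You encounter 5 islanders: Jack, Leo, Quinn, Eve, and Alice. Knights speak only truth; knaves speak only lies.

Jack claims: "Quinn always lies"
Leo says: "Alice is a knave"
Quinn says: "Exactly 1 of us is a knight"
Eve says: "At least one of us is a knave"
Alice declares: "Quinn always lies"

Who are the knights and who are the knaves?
Jack is a knight.
Leo is a knave.
Quinn is a knave.
Eve is a knight.
Alice is a knight.

Verification:
- Jack (knight) says "Quinn always lies" - this is TRUE because Quinn is a knave.
- Leo (knave) says "Alice is a knave" - this is FALSE (a lie) because Alice is a knight.
- Quinn (knave) says "Exactly 1 of us is a knight" - this is FALSE (a lie) because there are 3 knights.
- Eve (knight) says "At least one of us is a knave" - this is TRUE because Leo and Quinn are knaves.
- Alice (knight) says "Quinn always lies" - this is TRUE because Quinn is a knave.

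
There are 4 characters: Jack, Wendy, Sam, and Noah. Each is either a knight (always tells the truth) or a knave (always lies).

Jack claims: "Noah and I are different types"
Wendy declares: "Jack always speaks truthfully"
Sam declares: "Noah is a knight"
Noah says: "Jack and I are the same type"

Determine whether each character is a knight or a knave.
Jack is a knight.
Wendy is a knight.
Sam is a knave.
Noah is a knave.

Verification:
- Jack (knight) says "Noah and I are different types" - this is TRUE because Jack is a knight and Noah is a knave.
- Wendy (knight) says "Jack always speaks truthfully" - this is TRUE because Jack is a knight.
- Sam (knave) says "Noah is a knight" - this is FALSE (a lie) because Noah is a knave.
- Noah (knave) says "Jack and I are the same type" - this is FALSE (a lie) because Noah is a knave and Jack is a knight.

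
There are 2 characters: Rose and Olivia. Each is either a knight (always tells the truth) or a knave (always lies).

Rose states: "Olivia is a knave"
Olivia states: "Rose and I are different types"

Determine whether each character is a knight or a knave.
Rose is a knave.
Olivia is a knight.

Verification:
- Rose (knave) says "Olivia is a knave" - this is FALSE (a lie) because Olivia is a knight.
- Olivia (knight) says "Rose and I are different types" - this is TRUE because Olivia is a knight and Rose is a knave.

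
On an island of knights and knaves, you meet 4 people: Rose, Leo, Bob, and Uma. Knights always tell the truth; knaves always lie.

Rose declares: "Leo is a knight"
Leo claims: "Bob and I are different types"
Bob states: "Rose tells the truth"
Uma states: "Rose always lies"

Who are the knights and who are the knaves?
Rose is a knave.
Leo is a knave.
Bob is a knave.
Uma is a knight.

Verification:
- Rose (knave) says "Leo is a knight" - this is FALSE (a lie) because Leo is a knave.
- Leo (knave) says "Bob and I are different types" - this is FALSE (a lie) because Leo is a knave and Bob is a knave.
- Bob (knave) says "Rose tells the truth" - this is FALSE (a lie) because Rose is a knave.
- Uma (knight) says "Rose always lies" - this is TRUE because Rose is a knave.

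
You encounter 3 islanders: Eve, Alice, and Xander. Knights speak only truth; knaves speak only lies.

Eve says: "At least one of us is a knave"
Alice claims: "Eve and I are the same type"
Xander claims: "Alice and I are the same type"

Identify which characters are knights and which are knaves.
Eve is a knight.
Alice is a knight.
Xander is a knave.

Verification:
- Eve (knight) says "At least one of us is a knave" - this is TRUE because Xander is a knave.
- Alice (knight) says "Eve and I are the same type" - this is TRUE because Alice is a knight and Eve is a knight.
- Xander (knave) says "Alice and I are the same type" - this is FALSE (a lie) because Xander is a knave and Alice is a knight.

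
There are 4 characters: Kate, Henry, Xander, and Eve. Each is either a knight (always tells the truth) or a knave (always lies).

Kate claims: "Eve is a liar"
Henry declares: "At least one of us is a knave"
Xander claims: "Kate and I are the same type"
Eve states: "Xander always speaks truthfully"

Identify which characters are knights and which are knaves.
Kate is a knight.
Henry is a knight.
Xander is a knave.
Eve is a knave.

Verification:
- Kate (knight) says "Eve is a liar" - this is TRUE because Eve is a knave.
- Henry (knight) says "At least one of us is a knave" - this is TRUE because Xander and Eve are knaves.
- Xander (knave) says "Kate and I are the same type" - this is FALSE (a lie) because Xander is a knave and Kate is a knight.
- Eve (knave) says "Xander always speaks truthfully" - this is FALSE (a lie) because Xander is a knave.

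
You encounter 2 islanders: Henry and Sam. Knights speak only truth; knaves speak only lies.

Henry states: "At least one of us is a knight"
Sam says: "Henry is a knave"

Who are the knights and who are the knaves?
Henry is a knight.
Sam is a knave.

Verification:
- Henry (knight) says "At least one of us is a knight" - this is TRUE because Henry is a knight.
- Sam (knave) says "Henry is a knave" - this is FALSE (a lie) because Henry is a knight.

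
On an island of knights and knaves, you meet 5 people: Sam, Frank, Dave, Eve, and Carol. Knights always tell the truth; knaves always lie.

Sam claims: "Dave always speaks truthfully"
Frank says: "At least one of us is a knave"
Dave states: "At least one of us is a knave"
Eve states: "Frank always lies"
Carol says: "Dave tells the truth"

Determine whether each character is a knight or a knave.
Sam is a knight.
Frank is a knight.
Dave is a knight.
Eve is a knave.
Carol is a knight.

Verification:
- Sam (knight) says "Dave always speaks truthfully" - this is TRUE because Dave is a knight.
- Frank (knight) says "At least one of us is a knave" - this is TRUE because Eve is a knave.
- Dave (knight) says "At least one of us is a knave" - this is TRUE because Eve is a knave.
- Eve (knave) says "Frank always lies" - this is FALSE (a lie) because Frank is a knight.
- Carol (knight) says "Dave tells the truth" - this is TRUE because Dave is a knight.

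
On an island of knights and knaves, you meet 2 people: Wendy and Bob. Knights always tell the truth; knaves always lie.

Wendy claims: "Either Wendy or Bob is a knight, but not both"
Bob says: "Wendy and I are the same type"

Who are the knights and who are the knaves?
Wendy is a knight.
Bob is a knave.

Verification:
- Wendy (knight) says "Either Wendy or Bob is a knight, but not both" - this is TRUE because Wendy is a knight and Bob is a knave.
- Bob (knave) says "Wendy and I are the same type" - this is FALSE (a lie) because Bob is a knave and Wendy is a knight.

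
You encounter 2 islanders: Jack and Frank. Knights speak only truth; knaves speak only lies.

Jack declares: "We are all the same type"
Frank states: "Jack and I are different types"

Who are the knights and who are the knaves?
Jack is a knave.
Frank is a knight.

Verification:
- Jack (knave) says "We are all the same type" - this is FALSE (a lie) because Frank is a knight and Jack is a knave.
- Frank (knight) says "Jack and I are different types" - this is TRUE because Frank is a knight and Jack is a knave.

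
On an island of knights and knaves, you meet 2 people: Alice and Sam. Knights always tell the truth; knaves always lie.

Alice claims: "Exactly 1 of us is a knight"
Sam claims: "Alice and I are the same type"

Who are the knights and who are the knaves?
Alice is a knight.
Sam is a knave.

Verification:
- Alice (knight) says "Exactly 1 of us is a knight" - this is TRUE because there are 1 knights.
- Sam (knave) says "Alice and I are the same type" - this is FALSE (a lie) because Sam is a knave and Alice is a knight.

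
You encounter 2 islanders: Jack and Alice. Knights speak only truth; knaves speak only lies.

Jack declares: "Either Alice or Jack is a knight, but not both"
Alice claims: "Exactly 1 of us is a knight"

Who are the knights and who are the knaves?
Jack is a knave.
Alice is a knave.

Verification:
- Jack (knave) says "Either Alice or Jack is a knight, but not both" - this is FALSE (a lie) because Alice is a knave and Jack is a knave.
- Alice (knave) says "Exactly 1 of us is a knight" - this is FALSE (a lie) because there are 0 knights.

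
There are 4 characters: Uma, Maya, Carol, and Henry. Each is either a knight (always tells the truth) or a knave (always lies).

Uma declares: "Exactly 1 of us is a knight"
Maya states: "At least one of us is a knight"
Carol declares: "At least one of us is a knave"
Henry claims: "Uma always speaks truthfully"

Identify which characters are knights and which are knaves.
Uma is a knave.
Maya is a knight.
Carol is a knight.
Henry is a knave.

Verification:
- Uma (knave) says "Exactly 1 of us is a knight" - this is FALSE (a lie) because there are 2 knights.
- Maya (knight) says "At least one of us is a knight" - this is TRUE because Maya and Carol are knights.
- Carol (knight) says "At least one of us is a knave" - this is TRUE because Uma and Henry are knaves.
- Henry (knave) says "Uma always speaks truthfully" - this is FALSE (a lie) because Uma is a knave.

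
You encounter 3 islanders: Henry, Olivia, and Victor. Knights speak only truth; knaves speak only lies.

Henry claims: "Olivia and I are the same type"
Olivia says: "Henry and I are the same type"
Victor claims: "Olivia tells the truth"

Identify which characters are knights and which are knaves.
Henry is a knight.
Olivia is a knight.
Victor is a knight.

Verification:
- Henry (knight) says "Olivia and I are the same type" - this is TRUE because Henry is a knight and Olivia is a knight.
- Olivia (knight) says "Henry and I are the same type" - this is TRUE because Olivia is a knight and Henry is a knight.
- Victor (knight) says "Olivia tells the truth" - this is TRUE because Olivia is a knight.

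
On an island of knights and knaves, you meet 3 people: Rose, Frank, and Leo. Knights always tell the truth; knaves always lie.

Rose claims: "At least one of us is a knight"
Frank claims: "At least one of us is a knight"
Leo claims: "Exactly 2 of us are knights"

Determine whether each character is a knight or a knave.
Rose is a knave.
Frank is a knave.
Leo is a knave.

Verification:
- Rose (knave) says "At least one of us is a knight" - this is FALSE (a lie) because no one is a knight.
- Frank (knave) says "At least one of us is a knight" - this is FALSE (a lie) because no one is a knight.
- Leo (knave) says "Exactly 2 of us are knights" - this is FALSE (a lie) because there are 0 knights.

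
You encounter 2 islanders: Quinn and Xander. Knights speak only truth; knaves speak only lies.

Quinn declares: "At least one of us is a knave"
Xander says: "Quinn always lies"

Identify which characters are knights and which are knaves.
Quinn is a knight.
Xander is a knave.

Verification:
- Quinn (knight) says "At least one of us is a knave" - this is TRUE because Xander is a knave.
- Xander (knave) says "Quinn always lies" - this is FALSE (a lie) because Quinn is a knight.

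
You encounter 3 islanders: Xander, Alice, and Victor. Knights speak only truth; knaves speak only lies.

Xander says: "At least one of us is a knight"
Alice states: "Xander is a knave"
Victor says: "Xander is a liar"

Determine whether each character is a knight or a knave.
Xander is a knight.
Alice is a knave.
Victor is a knave.

Verification:
- Xander (knight) says "At least one of us is a knight" - this is TRUE because Xander is a knight.
- Alice (knave) says "Xander is a knave" - this is FALSE (a lie) because Xander is a knight.
- Victor (knave) says "Xander is a liar" - this is FALSE (a lie) because Xander is a knight.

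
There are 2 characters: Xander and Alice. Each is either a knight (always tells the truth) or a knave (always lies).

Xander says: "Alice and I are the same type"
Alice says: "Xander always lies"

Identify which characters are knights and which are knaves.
Xander is a knave.
Alice is a knight.

Verification:
- Xander (knave) says "Alice and I are the same type" - this is FALSE (a lie) because Xander is a knave and Alice is a knight.
- Alice (knight) says "Xander always lies" - this is TRUE because Xander is a knave.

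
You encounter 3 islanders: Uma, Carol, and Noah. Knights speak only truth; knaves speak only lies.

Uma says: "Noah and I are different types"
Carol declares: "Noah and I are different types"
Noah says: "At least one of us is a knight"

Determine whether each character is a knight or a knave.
Uma is a knave.
Carol is a knave.
Noah is a knave.

Verification:
- Uma (knave) says "Noah and I are different types" - this is FALSE (a lie) because Uma is a knave and Noah is a knave.
- Carol (knave) says "Noah and I are different types" - this is FALSE (a lie) because Carol is a knave and Noah is a knave.
- Noah (knave) says "At least one of us is a knight" - this is FALSE (a lie) because no one is a knight.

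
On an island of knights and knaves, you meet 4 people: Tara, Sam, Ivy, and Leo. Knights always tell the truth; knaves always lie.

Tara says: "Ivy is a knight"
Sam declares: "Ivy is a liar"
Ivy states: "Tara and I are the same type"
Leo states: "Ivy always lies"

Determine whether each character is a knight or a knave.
Tara is a knight.
Sam is a knave.
Ivy is a knight.
Leo is a knave.

Verification:
- Tara (knight) says "Ivy is a knight" - this is TRUE because Ivy is a knight.
- Sam (knave) says "Ivy is a liar" - this is FALSE (a lie) because Ivy is a knight.
- Ivy (knight) says "Tara and I are the same type" - this is TRUE because Ivy is a knight and Tara is a knight.
- Leo (knave) says "Ivy always lies" - this is FALSE (a lie) because Ivy is a knight.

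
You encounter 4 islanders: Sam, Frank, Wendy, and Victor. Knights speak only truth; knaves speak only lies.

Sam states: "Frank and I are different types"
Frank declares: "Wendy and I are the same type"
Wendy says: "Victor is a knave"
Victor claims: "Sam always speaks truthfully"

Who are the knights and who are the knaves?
Sam is a knave.
Frank is a knave.
Wendy is a knight.
Victor is a knave.

Verification:
- Sam (knave) says "Frank and I are different types" - this is FALSE (a lie) because Sam is a knave and Frank is a knave.
- Frank (knave) says "Wendy and I are the same type" - this is FALSE (a lie) because Frank is a knave and Wendy is a knight.
- Wendy (knight) says "Victor is a knave" - this is TRUE because Victor is a knave.
- Victor (knave) says "Sam always speaks truthfully" - this is FALSE (a lie) because Sam is a knave.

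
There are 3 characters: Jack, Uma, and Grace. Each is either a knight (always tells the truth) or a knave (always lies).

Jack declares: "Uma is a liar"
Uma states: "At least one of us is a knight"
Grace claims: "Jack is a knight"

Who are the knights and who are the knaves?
Jack is a knave.
Uma is a knight.
Grace is a knave.

Verification:
- Jack (knave) says "Uma is a liar" - this is FALSE (a lie) because Uma is a knight.
- Uma (knight) says "At least one of us is a knight" - this is TRUE because Uma is a knight.
- Grace (knave) says "Jack is a knight" - this is FALSE (a lie) because Jack is a knave.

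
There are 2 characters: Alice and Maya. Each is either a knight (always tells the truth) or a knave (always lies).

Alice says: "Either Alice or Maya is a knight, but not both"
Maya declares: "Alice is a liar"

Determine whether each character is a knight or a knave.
Alice is a knight.
Maya is a knave.

Verification:
- Alice (knight) says "Either Alice or Maya is a knight, but not both" - this is TRUE because Alice is a knight and Maya is a knave.
- Maya (knave) says "Alice is a liar" - this is FALSE (a lie) because Alice is a knight.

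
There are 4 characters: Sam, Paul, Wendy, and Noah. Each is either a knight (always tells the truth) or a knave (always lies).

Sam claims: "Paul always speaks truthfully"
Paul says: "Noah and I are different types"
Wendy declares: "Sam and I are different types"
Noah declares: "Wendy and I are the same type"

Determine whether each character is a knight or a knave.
Sam is a knave.
Paul is a knave.
Wendy is a knight.
Noah is a knave.

Verification:
- Sam (knave) says "Paul always speaks truthfully" - this is FALSE (a lie) because Paul is a knave.
- Paul (knave) says "Noah and I are different types" - this is FALSE (a lie) because Paul is a knave and Noah is a knave.
- Wendy (knight) says "Sam and I are different types" - this is TRUE because Wendy is a knight and Sam is a knave.
- Noah (knave) says "Wendy and I are the same type" - this is FALSE (a lie) because Noah is a knave and Wendy is a knight.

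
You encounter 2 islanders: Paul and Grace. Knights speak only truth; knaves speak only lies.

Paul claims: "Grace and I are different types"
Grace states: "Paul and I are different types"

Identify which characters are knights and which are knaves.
Paul is a knave.
Grace is a knave.

Verification:
- Paul (knave) says "Grace and I are different types" - this is FALSE (a lie) because Paul is a knave and Grace is a knave.
- Grace (knave) says "Paul and I are different types" - this is FALSE (a lie) because Grace is a knave and Paul is a knave.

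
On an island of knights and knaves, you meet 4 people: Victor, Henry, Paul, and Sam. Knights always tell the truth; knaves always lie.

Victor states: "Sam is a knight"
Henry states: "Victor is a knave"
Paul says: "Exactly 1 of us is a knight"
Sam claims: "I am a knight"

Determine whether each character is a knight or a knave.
Victor is a knight.
Henry is a knave.
Paul is a knave.
Sam is a knight.

Verification:
- Victor (knight) says "Sam is a knight" - this is TRUE because Sam is a knight.
- Henry (knave) says "Victor is a knave" - this is FALSE (a lie) because Victor is a knight.
- Paul (knave) says "Exactly 1 of us is a knight" - this is FALSE (a lie) because there are 2 knights.
- Sam (knight) says "I am a knight" - this is TRUE because Sam is a knight.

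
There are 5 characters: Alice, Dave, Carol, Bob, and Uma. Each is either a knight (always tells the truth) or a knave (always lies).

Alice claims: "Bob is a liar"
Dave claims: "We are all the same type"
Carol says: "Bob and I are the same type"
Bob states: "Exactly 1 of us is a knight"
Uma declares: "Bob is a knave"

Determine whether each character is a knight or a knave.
Alice is a knave.
Dave is a knave.
Carol is a knave.
Bob is a knight.
Uma is a knave.

Verification:
- Alice (knave) says "Bob is a liar" - this is FALSE (a lie) because Bob is a knight.
- Dave (knave) says "We are all the same type" - this is FALSE (a lie) because Bob is a knight and Alice, Dave, Carol, and Uma are knaves.
- Carol (knave) says "Bob and I are the same type" - this is FALSE (a lie) because Carol is a knave and Bob is a knight.
- Bob (knight) says "Exactly 1 of us is a knight" - this is TRUE because there are 1 knights.
- Uma (knave) says "Bob is a knave" - this is FALSE (a lie) because Bob is a knight.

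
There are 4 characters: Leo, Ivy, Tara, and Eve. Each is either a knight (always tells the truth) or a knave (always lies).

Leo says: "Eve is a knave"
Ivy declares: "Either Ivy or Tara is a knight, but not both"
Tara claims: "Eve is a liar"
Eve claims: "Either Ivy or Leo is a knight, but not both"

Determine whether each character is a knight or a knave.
Leo is a knave.
Ivy is a knight.
Tara is a knave.
Eve is a knight.

Verification:
- Leo (knave) says "Eve is a knave" - this is FALSE (a lie) because Eve is a knight.
- Ivy (knight) says "Either Ivy or Tara is a knight, but not both" - this is TRUE because Ivy is a knight and Tara is a knave.
- Tara (knave) says "Eve is a liar" - this is FALSE (a lie) because Eve is a knight.
- Eve (knight) says "Either Ivy or Leo is a knight, but not both" - this is TRUE because Ivy is a knight and Leo is a knave.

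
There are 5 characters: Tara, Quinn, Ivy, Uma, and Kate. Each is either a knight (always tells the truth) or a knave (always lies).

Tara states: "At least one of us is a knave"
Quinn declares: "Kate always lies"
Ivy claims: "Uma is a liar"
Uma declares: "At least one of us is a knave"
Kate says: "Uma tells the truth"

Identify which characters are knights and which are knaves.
Tara is a knight.
Quinn is a knave.
Ivy is a knave.
Uma is a knight.
Kate is a knight.

Verification:
- Tara (knight) says "At least one of us is a knave" - this is TRUE because Quinn and Ivy are knaves.
- Quinn (knave) says "Kate always lies" - this is FALSE (a lie) because Kate is a knight.
- Ivy (knave) says "Uma is a liar" - this is FALSE (a lie) because Uma is a knight.
- Uma (knight) says "At least one of us is a knave" - this is TRUE because Quinn and Ivy are knaves.
- Kate (knight) says "Uma tells the truth" - this is TRUE because Uma is a knight.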